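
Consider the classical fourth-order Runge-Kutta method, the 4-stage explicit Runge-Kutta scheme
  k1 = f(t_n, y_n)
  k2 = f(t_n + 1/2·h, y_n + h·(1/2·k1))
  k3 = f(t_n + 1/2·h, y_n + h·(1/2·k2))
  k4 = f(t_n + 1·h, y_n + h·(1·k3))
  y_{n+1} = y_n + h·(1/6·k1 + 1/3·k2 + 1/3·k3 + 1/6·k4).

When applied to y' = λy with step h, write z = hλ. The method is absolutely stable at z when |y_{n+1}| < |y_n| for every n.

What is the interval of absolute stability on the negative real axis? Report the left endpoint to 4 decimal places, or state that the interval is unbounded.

(-2.7853, 0).

Test eqn y'=λy, z=hλ:
  order 4, 4-stage ⇒ R(z)=1+z+z^2/2+z^3/6+z^4/24
  (e.g. R(-0.34)=0.71181, |R|=0.71181)

Find x<0 with |R(x)|<1.
x=-0.34: |R|=0.7118
|R(-3.05)|=1.4782 |R(-1.89)|=0.3025 |R(-0.56)|=0.5716
Bisect:
  x_lo=-3.3262 |R|=2.1724  x_hi=-0.2741 |R|=0.7602
  mid=-1.80015 |R|=0.28542 →hi
  mid=-2.56316 |R|=0.71359 →hi
  mid=-2.94467 |R|=1.26811 →lo
  mid=-2.75392 |R|=0.95372 →hi
  mid=-2.84929 |R|=1.10086 →lo
  mid=-2.80161 |R|=1.02487 →lo
  mid=-2.77776 |R|=0.98870 →hi
  ...
  [-2.78540,-2.78521] ⇒ x*=-2.7853
So |R|<1 on (-2.7853, 0).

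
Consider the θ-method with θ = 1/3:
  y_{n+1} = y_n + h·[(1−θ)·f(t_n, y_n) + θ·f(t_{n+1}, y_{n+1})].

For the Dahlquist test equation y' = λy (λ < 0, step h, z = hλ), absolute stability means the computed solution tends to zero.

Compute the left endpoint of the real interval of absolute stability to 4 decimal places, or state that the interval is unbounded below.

On y'=λy, z=hλ:
  y_{n+1} = y_n + z·[2/3·y_n + 1/3·y_{n+1}] ⇒ (1 − 1/3z)y_{n+1} = (1 + 2/3z)y_n
  R(z) = (1 + 2/3z)/(1 − 1/3z).

Find x<0 with |R(x)|<1.
x=-1.23: |R|=0.1277
R=−1: 1+2/3x = −1+1/3x ⇒ -1/3x=2 ⇒ x=2/(-1/3)=-6.0000
Confirm numerically:
  x=-5.071: |R|=0.88490 <1
  x=-4.394: |R|=0.78280 <1
  x=-4.058: |R|=0.72485 <1
  x=-2.772: |R|=0.44075 <1
  x=-6.566: |R|=1.05917 >1
  x=-6.493: |R|=1.05193 >1
  x=-6.194: |R|=1.02110 >1
Stable set (-6.0000, 0).

z* = -6.0000.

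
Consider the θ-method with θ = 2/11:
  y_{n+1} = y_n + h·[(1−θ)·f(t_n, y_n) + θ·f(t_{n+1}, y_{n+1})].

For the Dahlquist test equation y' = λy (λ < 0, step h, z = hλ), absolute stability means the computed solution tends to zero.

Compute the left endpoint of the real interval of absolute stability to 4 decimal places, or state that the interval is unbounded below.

left endpoint -3.1429.

On y'=λy, z=hλ:
  y_{n+1} = y_n + z·[9/11·y_n + 2/11·y_{n+1}] ⇒ (1 − 2/11z)y_{n+1} = (1 + 9/11z)y_n
  Hence R(z) = (1 + 9/11z)/(1 − 2/11z).

Boundary: |R(x)|=1, x<0.
x=-0.44: |R|=0.5926
R=−1: 1+9/11x = −1+2/11x ⇒ -7/11x=2 ⇒ x=2/(-7/11)=-3.1429
Confirm numerically:
  x=-2.998: |R|=0.94034 <1
  x=-2.284: |R|=0.61382 <1
  x=-2.011: |R|=0.47257 <1
  x=-1.928: |R|=0.42757 <1
  x=-3.443: |R|=1.11747 >1
  x=-3.273: |R|=1.05192 >1
So |R|<1 on (-3.1429, 0).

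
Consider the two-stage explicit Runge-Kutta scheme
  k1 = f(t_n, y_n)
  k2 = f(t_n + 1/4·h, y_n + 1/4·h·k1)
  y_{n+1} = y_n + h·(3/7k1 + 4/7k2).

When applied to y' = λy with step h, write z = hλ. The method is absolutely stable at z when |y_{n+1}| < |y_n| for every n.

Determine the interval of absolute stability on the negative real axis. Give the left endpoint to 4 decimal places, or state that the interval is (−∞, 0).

With y'=λy (z=hλ):
  k1=λy_n ⇒ h·k1=z·y_n;  k2=λ(1+1/4z)y_n ⇒ h·k2=z(1+1/4z)y_n
  y_{n+1}/y_n = 1 + 3/7z + 4/7z(1+1/4z) = 1 + z + 1/7z²
  Hence R(z) = 1 + z + 1/7z².

Need |R(x)|<1, x<0.
x=-0.62: |R|=0.4349
R=1: x+1/7x²=0 ⇒ x=−7=-7.0000; min R=1−1/(4·1/7)=-0.7500>−1
Confirm numerically:
  x=-6.150: |R|=0.25321 <1
  x=-4.501: |R|=0.60686 <1
  x=-4.037: |R|=0.70880 <1
  x=-7.241: |R|=1.24930 >1
  x=-7.146: |R|=1.14905 >1
  x=-7.073: |R|=1.07376 >1
So |R|<1 on (-7.0000, 0).

z∈(-7.0000,0).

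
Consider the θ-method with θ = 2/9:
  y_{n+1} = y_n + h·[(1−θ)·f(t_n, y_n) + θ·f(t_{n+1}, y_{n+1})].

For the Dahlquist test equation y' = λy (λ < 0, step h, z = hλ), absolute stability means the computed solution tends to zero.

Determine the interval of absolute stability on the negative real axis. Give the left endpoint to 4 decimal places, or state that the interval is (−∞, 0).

With y'=λy (z=hλ):
  y_{n+1} = y_n + z·[7/9·y_n + 2/9·y_{n+1}] ⇒ (1 − 2/9z)y_{n+1} = (1 + 7/9z)y_n
  ⇒ R(z) = (1 + 7/9z)/(1 − 2/9z).

Boundary: |R(x)|=1, x<0.
x=-1.29: |R|=0.0026
R=−1: 1+7/9x = −1+2/9x ⇒ -5/9x=2 ⇒ x=2/(-5/9)=-3.6000
Confirm numerically:
  x=-3.550: |R|=0.98447 <1
  x=-1.738: |R|=0.25377 <1
  x=-1.528: |R|=0.14068 <1
  x=-4.167: |R|=1.16355 >1
  x=-3.679: |R|=1.02415 >1
Stable set (-3.6000, 0).

(-3.6000, 0).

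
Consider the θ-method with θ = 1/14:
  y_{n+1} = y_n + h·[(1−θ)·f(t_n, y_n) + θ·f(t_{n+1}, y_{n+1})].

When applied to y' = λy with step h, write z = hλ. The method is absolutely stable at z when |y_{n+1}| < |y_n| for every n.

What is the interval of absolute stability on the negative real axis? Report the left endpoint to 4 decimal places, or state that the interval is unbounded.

On y'=λy, z=hλ:
  y_{n+1} = y_n + z·[13/14·y_n + 1/14·y_{n+1}] ⇒ (1 − 1/14z)y_{n+1} = (1 + 13/14z)y_n
  Hence R(z) = (1 + 13/14z)/(1 − 1/14z).

Find x<0 with |R(x)|<1.
x=-0.67: |R|=0.3606
R=−1: 1+13/14x = −1+1/14x ⇒ -6/7x=2 ⇒ x=2/(-6/7)=-2.3333
Confirm numerically:
  x=-2.177: |R|=0.88403 <1
  x=-1.996: |R|=0.74694 <1
  x=-1.479: |R|=0.33768 <1
  x=-1.275: |R|=0.16858 <1
  x=-2.721: |R|=1.27821 >1
  x=-2.495: |R|=1.11761 >1
Interval (-2.3333, 0).

(-2.3333, 0).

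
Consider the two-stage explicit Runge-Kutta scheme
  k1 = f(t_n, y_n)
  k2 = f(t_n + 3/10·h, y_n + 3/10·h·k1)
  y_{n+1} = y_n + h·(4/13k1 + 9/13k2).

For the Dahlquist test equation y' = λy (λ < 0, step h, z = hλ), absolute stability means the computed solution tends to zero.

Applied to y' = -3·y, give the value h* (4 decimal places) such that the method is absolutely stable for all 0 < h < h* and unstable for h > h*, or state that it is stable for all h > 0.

On y'=λy, z=hλ:
  k1=λy_n ⇒ h·k1=z·y_n;  k2=λ(1+3/10z)y_n ⇒ h·k2=z(1+3/10z)y_n
  y_{n+1}/y_n = 1 + 4/13z + 9/13z(1+3/10z) = 1 + z + 27/130z²
  R(z) = 1 + z + 27/130z².

Boundary: |R(x)|=1, x<0.
x=-1.3: |R|=0.0510
R=1: x+27/130x²=0 ⇒ x=−130/27=-4.8148; min R=1−1/(4·27/130)=-0.2037>−1
Confirm numerically:
  x=-4.274: |R|=0.51993 <1
  x=-4.010: |R|=0.32971 <1
  x=-2.920: |R|=0.14913 <1
  x=-5.141: |R|=1.34828 >1
  x=-4.869: |R|=1.05479 >1
So |R|<1 on (-4.8148, 0).

(-4.8148,0); λ=-3 ⇒ h* = (130/27)/3 = 1.6049.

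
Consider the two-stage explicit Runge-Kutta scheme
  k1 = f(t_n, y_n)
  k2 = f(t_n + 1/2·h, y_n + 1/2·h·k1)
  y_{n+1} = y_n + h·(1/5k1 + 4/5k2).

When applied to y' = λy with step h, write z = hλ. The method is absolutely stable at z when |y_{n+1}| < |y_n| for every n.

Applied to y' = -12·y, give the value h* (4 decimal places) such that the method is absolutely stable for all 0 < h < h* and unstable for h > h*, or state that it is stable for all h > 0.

(-2.5000,0); λ=-12 ⇒ h* = (5/2)/12 = 0.2083.

Test eqn y'=λy, z=hλ:
  k1=λy_n ⇒ h·k1=z·y_n;  k2=λ(1+1/2z)y_n ⇒ h·k2=z(1+1/2z)y_n
  y_{n+1}/y_n = 1 + 1/5z + 4/5z(1+1/2z) = 1 + z + 2/5z²
  Hence R(z) = 1 + z + 2/5z².

Boundary: |R(x)|=1, x<0.
x=-0.61: |R|=0.5388
R=1: x+2/5x²=0 ⇒ x=−5/2=-2.5000; min R=1−1/(4·2/5)=0.3750>−1
Confirm numerically:
  x=-2.435: |R|=0.93669 <1
  x=-2.027: |R|=0.61649 <1
  x=-1.937: |R|=0.56379 <1
  x=-1.913: |R|=0.55083 <1
  x=-2.649: |R|=1.15788 >1
  x=-2.630: |R|=1.13676 >1
  x=-2.591: |R|=1.09431 >1
So |R|<1 on (-2.5000, 0).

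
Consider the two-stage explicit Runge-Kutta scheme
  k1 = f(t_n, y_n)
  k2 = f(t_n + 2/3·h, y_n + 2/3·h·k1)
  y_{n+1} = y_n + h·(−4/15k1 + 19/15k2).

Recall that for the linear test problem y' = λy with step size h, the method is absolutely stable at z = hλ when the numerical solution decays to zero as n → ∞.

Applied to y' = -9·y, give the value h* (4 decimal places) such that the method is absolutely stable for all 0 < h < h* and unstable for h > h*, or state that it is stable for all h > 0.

(-1.1842,0); λ=-9 ⇒ h* = (45/38)/9 = 0.1316.

Test eqn y'=λy, z=hλ:
  k1=λy_n ⇒ h·k1=z·y_n;  k2=λ(1+2/3z)y_n ⇒ h·k2=z(1+2/3z)y_n
  y_{n+1}/y_n = 1 − 4/15z + 19/15z(1+2/3z) = 1 + z + 38/45z²
  Hence R(z) = 1 + z + 38/45z².

Solve |R(x)|<1 on ℝ⁻.
x=-1.43: |R|=1.2968
R=1: x+38/45x²=0 ⇒ x=−45/38=-1.1842; min R=1−1/(4·38/45)=0.7039>−1
Confirm numerically:
  x=-1.159: |R|=0.97533 <1
  x=-0.819: |R|=0.74742 <1
  x=-0.579: |R|=0.70409 <1
  x=-1.357: |R|=1.19800 >1
  x=-1.311: |R|=1.14036 >1
  x=-1.205: |R|=1.02115 >1
So |R|<1 on (-1.1842, 0).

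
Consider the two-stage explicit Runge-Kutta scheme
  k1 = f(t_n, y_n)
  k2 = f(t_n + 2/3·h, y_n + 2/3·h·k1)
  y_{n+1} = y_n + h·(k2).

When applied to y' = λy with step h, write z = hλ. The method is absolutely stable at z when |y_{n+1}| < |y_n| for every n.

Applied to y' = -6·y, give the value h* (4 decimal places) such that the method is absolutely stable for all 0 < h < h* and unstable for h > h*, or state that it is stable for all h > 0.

(-1.5000,0); λ=-6 ⇒ h* = (3/2)/6 = 0.2500.

Set f=λy, z=hλ:
  k1=λy_n ⇒ h·k1=z·y_n;  k2=λ(1+2/3z)y_n ⇒ h·k2=z(1+2/3z)y_n
  y_{n+1}/y_n = 1 + z(1+2/3z) = 1 + z + 2/3z²
  R(z) = 1 + z + 2/3z².

Boundary: |R(x)|=1, x<0.
x=-1.76: |R|=1.3051
R=1: x+2/3x²=0 ⇒ x=−3/2=-1.5000; min R=1−1/(4·2/3)=0.6250>−1
Confirm numerically:
  x=-1.376: |R|=0.88625 <1
  x=-1.357: |R|=0.87063 <1
  x=-1.323: |R|=0.84389 <1
  x=-1.261: |R|=0.79908 <1
  x=-2.065: |R|=1.77782 >1
  x=-1.716: |R|=1.24710 >1
  x=-1.535: |R|=1.03582 >1
So |R|<1 on (-1.5000, 0).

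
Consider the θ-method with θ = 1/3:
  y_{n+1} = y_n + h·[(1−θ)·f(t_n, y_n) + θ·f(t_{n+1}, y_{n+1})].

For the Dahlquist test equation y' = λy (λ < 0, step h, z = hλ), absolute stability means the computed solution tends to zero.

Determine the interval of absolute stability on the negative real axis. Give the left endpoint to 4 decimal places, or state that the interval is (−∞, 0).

(-6.0000, 0).

With y'=λy (z=hλ):
  y_{n+1} = y_n + z·[2/3·y_n + 1/3·y_{n+1}] ⇒ (1 − 1/3z)y_{n+1} = (1 + 2/3z)y_n
  so R(z) = (1 + 2/3z)/(1 − 1/3z).

Find x<0 with |R(x)|<1.
x=-1.14: |R|=0.1739
R=−1: 1+2/3x = −1+1/3x ⇒ -1/3x=2 ⇒ x=2/(-1/3)=-6.0000
Confirm numerically:
  x=-5.625: |R|=0.95652 <1
  x=-4.769: |R|=0.84155 <1
  x=-3.299: |R|=0.57120 <1
  x=-2.660: |R|=0.40989 <1
  x=-6.285: |R|=1.03069 >1
  x=-6.274: |R|=1.02954 >1
Stable set (-6.0000, 0).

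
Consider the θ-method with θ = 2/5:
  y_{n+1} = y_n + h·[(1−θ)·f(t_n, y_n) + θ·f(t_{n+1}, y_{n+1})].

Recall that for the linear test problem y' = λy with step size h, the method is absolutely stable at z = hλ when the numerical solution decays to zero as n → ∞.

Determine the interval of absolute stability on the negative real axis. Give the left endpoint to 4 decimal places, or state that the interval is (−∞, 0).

z∈(-10.0000,0).

Test eqn y'=λy, z=hλ:
  y_{n+1} = y_n + z·[3/5·y_n + 2/5·y_{n+1}] ⇒ (1 − 2/5z)y_{n+1} = (1 + 3/5z)y_n
  ⇒ R(z) = (1 + 3/5z)/(1 − 2/5z).

Boundary: |R(x)|=1, x<0.
x=-0.55: |R|=0.5492
R=−1: 1+3/5x = −1+2/5x ⇒ -1/5x=2 ⇒ x=2/(-1/5)=-10.0000
Confirm numerically:
  x=-9.782: |R|=0.99113 <1
  x=-8.532: |R|=0.93347 <1
  x=-7.003: |R|=0.84231 <1
  x=-10.287: |R|=1.01122 >1
  x=-10.067: |R|=1.00267 >1
Stable set (-10.0000, 0).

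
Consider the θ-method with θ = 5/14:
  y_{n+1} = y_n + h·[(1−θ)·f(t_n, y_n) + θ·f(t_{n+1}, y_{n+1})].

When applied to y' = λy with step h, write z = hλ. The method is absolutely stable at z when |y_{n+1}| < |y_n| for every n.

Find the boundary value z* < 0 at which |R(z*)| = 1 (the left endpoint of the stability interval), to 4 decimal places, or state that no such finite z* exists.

With y'=λy (z=hλ):
  y_{n+1} = y_n + z·[9/14·y_n + 5/14·y_{n+1}] ⇒ (1 − 5/14z)y_{n+1} = (1 + 9/14z)y_n
  R(z) = (1 + 9/14z)/(1 − 5/14z).

Need |R(x)|<1, x<0.
x=-1.14: |R|=0.1898
R=−1: 1+9/14x = −1+5/14x ⇒ -2/7x=2 ⇒ x=2/(-2/7)=-7.0000
Confirm numerically:
  x=-6.620: |R|=0.96773 <1
  x=-5.739: |R|=0.88186 <1
  x=-3.597: |R|=0.57443 <1
  x=-7.542: |R|=1.04193 >1
  x=-7.241: |R|=1.01920 >1
  x=-7.079: |R|=1.00640 >1
Stable set (-7.0000, 0).

left endpoint -7.0000.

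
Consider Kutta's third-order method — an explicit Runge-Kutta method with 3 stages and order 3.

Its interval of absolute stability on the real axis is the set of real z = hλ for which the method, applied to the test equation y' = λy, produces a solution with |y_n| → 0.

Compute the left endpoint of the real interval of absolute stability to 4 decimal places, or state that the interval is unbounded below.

Test eqn y'=λy, z=hλ:
  order 3, 3-stage ⇒ R(z)=1+z+z^2/2+z^3/6
  (e.g. R(-1.8)=-0.15200, |R|=0.15200)

Need |R(x)|<1, x<0.
x=-1.8: |R|=0.1520
|R(-2.15)|=0.4951 |R(-1.45)|=0.0931 |R(-0.93)|=0.3684
Bisect:
  x_lo=-3.0768 |R|=2.1980  x_hi=-0.3944 |R|=0.6732
  mid=-1.73558 |R|=0.10079 →hi
  mid=-2.40619 |R|=0.83319 →hi
  mid=-2.74150 |R|=1.41769 →lo
  mid=-2.57385 |R|=1.10333 →lo
  mid=-2.49002 |R|=0.96302 →hi
  mid=-2.53193 |R|=1.03183 →lo
  mid=-2.51098 |R|=0.99710 →hi
  mid=-2.52146 |R|=1.01438 →lo
  mid=-2.51622 |R|=1.00572 →lo
  mid=-2.51360 |R|=1.00140 →lo
  ...
  [-2.51278,-2.51261] ⇒ x*=-2.5127
So |R|<1 on (-2.5127, 0).

left endpoint -2.5127.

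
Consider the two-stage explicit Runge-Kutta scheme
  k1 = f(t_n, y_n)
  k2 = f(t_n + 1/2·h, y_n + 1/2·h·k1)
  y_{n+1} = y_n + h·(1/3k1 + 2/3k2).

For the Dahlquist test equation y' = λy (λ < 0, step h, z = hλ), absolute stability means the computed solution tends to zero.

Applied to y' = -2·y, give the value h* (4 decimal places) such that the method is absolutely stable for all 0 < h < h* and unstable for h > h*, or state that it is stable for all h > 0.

(-3.0000,0); λ=-2 ⇒ h* = (3)/2 = 1.5000.

On y'=λy, z=hλ:
  k1=λy_n ⇒ h·k1=z·y_n;  k2=λ(1+1/2z)y_n ⇒ h·k2=z(1+1/2z)y_n
  y_{n+1}/y_n = 1 + 1/3z + 2/3z(1+1/2z) = 1 + z + 1/3z²
  Hence R(z) = 1 + z + 1/3z².

Find x<0 with |R(x)|<1.
x=-0.55: |R|=0.5508
R=1: x+1/3x²=0 ⇒ x=−3=-3.0000; min R=1−1/(4·1/3)=0.2500>−1
Confirm numerically:
  x=-2.033: |R|=0.34470 <1
  x=-1.727: |R|=0.26718 <1
  x=-1.655: |R|=0.25801 <1
  x=-3.449: |R|=1.51620 >1
  x=-3.363: |R|=1.40692 >1
So |R|<1 on (-3.0000, 0).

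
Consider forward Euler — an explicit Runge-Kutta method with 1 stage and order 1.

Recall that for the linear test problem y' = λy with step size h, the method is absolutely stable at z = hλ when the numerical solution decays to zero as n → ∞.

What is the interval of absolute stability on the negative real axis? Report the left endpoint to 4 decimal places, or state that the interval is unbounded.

Test eqn y'=λy, z=hλ:
  order 1, 1-stage ⇒ R(z)=1+z
  (e.g. R(-1.39)=-0.39000, |R|=0.39000)

Need |R(x)|<1, x<0.
x=-1.39: |R|=0.3900
|R(-1.91)|=0.9100 |R(-0.8)|=0.2000 |R(-0.59)|=0.4100
Bisect:
  x_lo=-2.8418 |R|=1.8418  x_hi=-0.3841 |R|=0.6159
  mid=-1.61298 |R|=0.61298 →hi
  mid=-2.22740 |R|=1.22740 →lo
  mid=-1.92019 |R|=0.92019 →hi
  mid=-2.07379 |R|=1.07379 →lo
  mid=-1.99699 |R|=0.99699 →hi
  mid=-2.03539 |R|=1.03539 →lo
  mid=-2.01619 |R|=1.01619 →lo
  mid=-2.00659 |R|=1.00659 →lo
  mid=-2.00179 |R|=1.00179 →lo
  mid=-1.99939 |R|=0.99939 →hi
  ...
  [-2.00014,-1.99999] ⇒ x*=-2.0000
Stable set (-2.0000, 0).

(-2.0000, 0).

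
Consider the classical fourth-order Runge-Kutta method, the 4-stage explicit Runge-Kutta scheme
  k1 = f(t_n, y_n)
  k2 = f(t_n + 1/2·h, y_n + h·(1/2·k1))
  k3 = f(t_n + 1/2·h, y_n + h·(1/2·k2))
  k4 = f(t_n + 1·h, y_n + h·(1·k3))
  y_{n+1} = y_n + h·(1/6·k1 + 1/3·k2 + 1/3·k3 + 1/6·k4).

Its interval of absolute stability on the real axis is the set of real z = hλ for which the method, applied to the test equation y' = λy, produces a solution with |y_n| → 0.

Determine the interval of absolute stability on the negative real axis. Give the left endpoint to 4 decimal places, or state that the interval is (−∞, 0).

Test eqn y'=λy, z=hλ:
  order 4, 4-stage ⇒ R(z)=1+z+z^2/2+z^3/6+z^4/24
  (e.g. R(-1.22)=0.31386, |R|=0.31386)

Need |R(x)|<1, x<0.
x=-1.22: |R|=0.3139
|R(-3.07)|=1.5212 |R(-2.56)|=0.7102 |R(-0.72)|=0.4882
Bisect:
  x_lo=-3.5455 |R|=2.8957  x_hi=-0.1377 |R|=0.8713
  mid=-1.84161 |R|=0.29244 →hi
  mid=-2.69355 |R|=0.87026 →hi
  mid=-3.11952 |R|=1.63247 →lo
  mid=-2.90653 |R|=1.19872 →lo
  mid=-2.80004 |R|=1.02246 →lo
  mid=-2.74679 |R|=0.94349 →hi
  mid=-2.77342 |R|=0.98224 →hi
  ...
  [-2.78548,-2.78527] ⇒ x*=-2.7853
Interval (-2.7853, 0).

z∈(-2.7853,0).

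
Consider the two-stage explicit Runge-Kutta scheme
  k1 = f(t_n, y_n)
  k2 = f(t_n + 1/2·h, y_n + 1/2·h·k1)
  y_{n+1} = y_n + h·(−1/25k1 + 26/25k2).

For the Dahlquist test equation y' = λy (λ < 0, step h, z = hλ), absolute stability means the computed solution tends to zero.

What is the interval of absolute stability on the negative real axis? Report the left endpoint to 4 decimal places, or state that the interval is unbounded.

(-1.9231, 0).

On y'=λy, z=hλ:
  k1=λy_n ⇒ h·k1=z·y_n;  k2=λ(1+1/2z)y_n ⇒ h·k2=z(1+1/2z)y_n
  y_{n+1}/y_n = 1 − 1/25z + 26/25z(1+1/2z) = 1 + z + 13/25z²
  so R(z) = 1 + z + 13/25z².

Find x<0 with |R(x)|<1.
x=-0.75: |R|=0.5425
R=1: x+13/25x²=0 ⇒ x=−25/13=-1.9231; min R=1−1/(4·13/25)=0.5192>−1
Confirm numerically:
  x=-1.835: |R|=0.91596 <1
  x=-1.777: |R|=0.86502 <1
  x=-1.135: |R|=0.53488 <1
  x=-0.953: |R|=0.51927 <1
  x=-2.236: |R|=1.36384 >1
  x=-2.033: |R|=1.11621 >1
  x=-1.995: |R|=1.07461 >1
Stable set (-1.9231, 0).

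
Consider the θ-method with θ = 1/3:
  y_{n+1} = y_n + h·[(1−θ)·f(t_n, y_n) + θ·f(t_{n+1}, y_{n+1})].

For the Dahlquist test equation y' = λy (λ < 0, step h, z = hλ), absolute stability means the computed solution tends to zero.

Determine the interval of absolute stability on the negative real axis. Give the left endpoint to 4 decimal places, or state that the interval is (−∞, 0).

z∈(-6.0000,0).

With y'=λy (z=hλ):
  y_{n+1} = y_n + z·[2/3·y_n + 1/3·y_{n+1}] ⇒ (1 − 1/3z)y_{n+1} = (1 + 2/3z)y_n
  ⇒ R(z) = (1 + 2/3z)/(1 − 1/3z).

Solve |R(x)|<1 on ℝ⁻.
x=-1.01: |R|=0.2444
R=−1: 1+2/3x = −1+1/3x ⇒ -1/3x=2 ⇒ x=2/(-1/3)=-6.0000
Confirm numerically:
  x=-5.555: |R|=0.94798 <1
  x=-4.745: |R|=0.83796 <1
  x=-3.238: |R|=0.55723 <1
  x=-2.770: |R|=0.44021 <1
  x=-6.564: |R|=1.05897 >1
  x=-6.474: |R|=1.05003 >1
So |R|<1 on (-6.0000, 0).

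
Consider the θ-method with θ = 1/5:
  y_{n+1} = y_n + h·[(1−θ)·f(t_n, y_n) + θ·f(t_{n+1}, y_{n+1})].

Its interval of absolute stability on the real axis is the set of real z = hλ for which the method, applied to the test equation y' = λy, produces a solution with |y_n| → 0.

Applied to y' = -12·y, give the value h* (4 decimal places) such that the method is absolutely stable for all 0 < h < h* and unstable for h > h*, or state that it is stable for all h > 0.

On y'=λy, z=hλ:
  y_{n+1} = y_n + z·[4/5·y_n + 1/5·y_{n+1}] ⇒ (1 − 1/5z)y_{n+1} = (1 + 4/5z)y_n
  ⇒ R(z) = (1 + 4/5z)/(1 − 1/5z).

Solve |R(x)|<1 on ℝ⁻.
x=-0.98: |R|=0.1806
R=−1: 1+4/5x = −1+1/5x ⇒ -3/5x=2 ⇒ x=2/(-3/5)=-3.3333
Confirm numerically:
  x=-2.557: |R|=0.69181 <1
  x=-1.650: |R|=0.24060 <1
  x=-1.523: |R|=0.16741 <1
  x=-3.423: |R|=1.03194 >1
  x=-3.387: |R|=1.01920 >1
  x=-3.365: |R|=1.01136 >1
So |R|<1 on (-3.3333, 0).

(-3.3333,0); λ=-12 ⇒ h* = (10/3)/12 = 0.2778.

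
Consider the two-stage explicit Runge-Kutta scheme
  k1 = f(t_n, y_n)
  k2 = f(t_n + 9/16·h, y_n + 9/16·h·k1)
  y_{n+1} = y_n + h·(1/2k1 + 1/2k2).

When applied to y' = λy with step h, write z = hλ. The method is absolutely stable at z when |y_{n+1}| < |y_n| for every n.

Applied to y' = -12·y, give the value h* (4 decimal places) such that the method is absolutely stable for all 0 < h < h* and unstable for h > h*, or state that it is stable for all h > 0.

(-3.5556,0); λ=-12 ⇒ h* = (32/9)/12 = 0.2963.

Set f=λy, z=hλ:
  k1=λy_n ⇒ h·k1=z·y_n;  k2=λ(1+9/16z)y_n ⇒ h·k2=z(1+9/16z)y_n
  y_{n+1}/y_n = 1 + 1/2z + 1/2z(1+9/16z) = 1 + z + 9/32z²
  R(z) = 1 + z + 9/32z².

Boundary: |R(x)|=1, x<0.
x=-0.92: |R|=0.3181
R=1: x+9/32x²=0 ⇒ x=−32/9=-3.5556; min R=1−1/(4·9/32)=0.1111>−1
Confirm numerically:
  x=-3.265: |R|=0.73319 <1
  x=-3.133: |R|=0.62766 <1
  x=-2.740: |R|=0.37151 <1
  x=-2.450: |R|=0.23820 <1
  x=-4.086: |R|=1.60958 >1
  x=-3.905: |R|=1.38379 >1
  x=-3.640: |R|=1.08645 >1
Stable set (-3.5556, 0).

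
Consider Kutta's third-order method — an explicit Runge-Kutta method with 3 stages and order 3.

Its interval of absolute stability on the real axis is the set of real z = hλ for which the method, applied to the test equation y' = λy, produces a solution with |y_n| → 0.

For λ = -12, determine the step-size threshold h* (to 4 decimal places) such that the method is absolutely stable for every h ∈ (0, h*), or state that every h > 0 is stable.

(-2.5127,0); λ=-12 ⇒ h* = 0.2094.

Set f=λy, z=hλ:
  order 3, 3-stage ⇒ R(z)=1+z+z^2/2+z^3/6
  (e.g. R(-1.52)=0.04990, |R|=0.04990)

Find x<0 with |R(x)|<1.
x=-1.52: |R|=0.0499
|R(-2.59)|=1.1316 |R(-1.67)|=0.0518 |R(-0.54)|=0.5796
Bisect:
  x_lo=-3.3418 |R|=2.9779  x_hi=-0.1096 |R|=0.8962
  mid=-1.72570 |R|=0.09321 →hi
  mid=-2.53373 |R|=1.03484 →lo
  mid=-2.12971 |R|=0.47182 →hi
  mid=-2.33172 |R|=0.72616 →hi
  mid=-2.43273 |R|=0.87319 →hi
  mid=-2.48323 |R|=0.95212 →hi
  mid=-2.50848 |R|=0.99300 →hi
  mid=-2.52111 |R|=1.01380 →lo
  mid=-2.51479 |R|=1.00337 →lo
  ...
  [-2.51282,-2.51262] ⇒ x*=-2.5127
Stable set (-2.5127, 0).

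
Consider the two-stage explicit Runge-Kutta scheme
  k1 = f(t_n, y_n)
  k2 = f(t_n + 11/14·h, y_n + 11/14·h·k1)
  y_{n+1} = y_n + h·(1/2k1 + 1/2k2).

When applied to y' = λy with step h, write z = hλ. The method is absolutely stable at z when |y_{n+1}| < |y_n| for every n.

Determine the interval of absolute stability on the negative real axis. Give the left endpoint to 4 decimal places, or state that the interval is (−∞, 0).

z∈(-2.5455,0).

Test eqn y'=λy, z=hλ:
  k1=λy_n ⇒ h·k1=z·y_n;  k2=λ(1+11/14z)y_n ⇒ h·k2=z(1+11/14z)y_n
  y_{n+1}/y_n = 1 + 1/2z + 1/2z(1+11/14z) = 1 + z + 11/28z²
  Hence R(z) = 1 + z + 11/28z².

Boundary: |R(x)|=1, x<0.
x=-0.73: |R|=0.4794
R=1: x+11/28x²=0 ⇒ x=−28/11=-2.5455; min R=1−1/(4·11/28)=0.3636>−1
Confirm numerically:
  x=-2.130: |R|=0.65235 <1
  x=-1.799: |R|=0.47244 <1
  x=-1.676: |R|=0.42753 <1
  x=-1.581: |R|=0.40097 <1
  x=-2.946: |R|=1.46357 >1
  x=-2.740: |R|=1.20941 >1
Stable set (-2.5455, 0).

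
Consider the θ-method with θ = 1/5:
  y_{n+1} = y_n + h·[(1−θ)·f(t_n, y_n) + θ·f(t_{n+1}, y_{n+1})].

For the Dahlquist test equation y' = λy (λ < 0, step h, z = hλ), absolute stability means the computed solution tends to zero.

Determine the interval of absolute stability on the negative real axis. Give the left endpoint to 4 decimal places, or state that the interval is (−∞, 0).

With y'=λy (z=hλ):
  y_{n+1} = y_n + z·[4/5·y_n + 1/5·y_{n+1}] ⇒ (1 − 1/5z)y_{n+1} = (1 + 4/5z)y_n
  so R(z) = (1 + 4/5z)/(1 − 1/5z).

Solve |R(x)|<1 on ℝ⁻.
x=-1.37: |R|=0.0754
R=−1: 1+4/5x = −1+1/5x ⇒ -3/5x=2 ⇒ x=2/(-3/5)=-3.3333
Confirm numerically:
  x=-1.883: |R|=0.36786 <1
  x=-1.645: |R|=0.23777 <1
  x=-1.626: |R|=0.22698 <1
  x=-3.663: |R|=1.11416 >1
  x=-3.531: |R|=1.06951 >1
Stable set (-3.3333, 0).

(-3.3333, 0).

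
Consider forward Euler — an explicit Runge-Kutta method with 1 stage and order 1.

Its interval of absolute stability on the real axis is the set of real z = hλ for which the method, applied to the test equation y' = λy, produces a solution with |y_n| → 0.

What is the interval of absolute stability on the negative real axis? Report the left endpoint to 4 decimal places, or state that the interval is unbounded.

z∈(-2.0000,0).

On y'=λy, z=hλ:
  order 1, 1-stage ⇒ R(z)=1+z
  (e.g. R(-1.49)=-0.49000, |R|=0.49000)

Solve |R(x)|<1 on ℝ⁻.
x=-1.49: |R|=0.4900
|R(-2.15)|=1.1500 |R(-0.92)|=0.0800 |R(-0.86)|=0.1400
Bisect:
  x_lo=-2.5234 |R|=1.5234  x_hi=-0.2776 |R|=0.7224
  mid=-1.40050 |R|=0.40050 →hi
  mid=-1.96195 |R|=0.96195 →hi
  mid=-2.24267 |R|=1.24267 →lo
  mid=-2.10231 |R|=1.10231 →lo
  mid=-2.03213 |R|=1.03213 →lo
  mid=-1.99704 |R|=0.99704 →hi
  mid=-2.01458 |R|=1.01458 →lo
  ...
  [-2.00005,-1.99992] ⇒ x*=-2.0000
So |R|<1 on (-2.0000, 0).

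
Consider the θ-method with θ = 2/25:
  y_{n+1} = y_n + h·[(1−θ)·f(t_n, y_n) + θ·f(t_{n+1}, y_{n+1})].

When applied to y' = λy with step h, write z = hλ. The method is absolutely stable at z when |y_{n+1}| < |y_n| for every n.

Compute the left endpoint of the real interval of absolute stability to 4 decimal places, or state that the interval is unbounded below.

left endpoint -2.3810.

Set f=λy, z=hλ:
  y_{n+1} = y_n + z·[23/25·y_n + 2/25·y_{n+1}] ⇒ (1 − 2/25z)y_{n+1} = (1 + 23/25z)y_n
  so R(z) = (1 + 23/25z)/(1 − 2/25z).

Solve |R(x)|<1 on ℝ⁻.
x=-1.06: |R|=0.0229
R=−1: 1+23/25x = −1+2/25x ⇒ -21/25x=2 ⇒ x=2/(-21/25)=-2.3810
Confirm numerically:
  x=-2.325: |R|=0.96037 <1
  x=-2.276: |R|=0.92542 <1
  x=-1.733: |R|=0.52199 <1
  x=-2.689: |R|=1.21295 >1
  x=-2.534: |R|=1.10689 >1
So |R|<1 on (-2.3810, 0).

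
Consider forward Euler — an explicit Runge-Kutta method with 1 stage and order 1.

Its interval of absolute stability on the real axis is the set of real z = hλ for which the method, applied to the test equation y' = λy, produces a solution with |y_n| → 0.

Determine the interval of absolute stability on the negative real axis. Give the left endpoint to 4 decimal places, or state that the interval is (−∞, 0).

On y'=λy, z=hλ:
  order 1, 1-stage ⇒ R(z)=1+z
  (e.g. R(-0.78)=0.22000, |R|=0.22000)

Solve |R(x)|<1 on ℝ⁻.
x=-0.78: |R|=0.2200
|R(-2.03)|=1.0300 |R(-2.02)|=1.0200 |R(-1.34)|=0.3400
Bisect:
  x_lo=-2.7183 |R|=1.7183  x_hi=-0.3821 |R|=0.6179
  mid=-1.55022 |R|=0.55022 →hi
  mid=-2.13427 |R|=1.13427 →lo
  mid=-1.84225 |R|=0.84225 →hi
  mid=-1.98826 |R|=0.98826 →hi
  mid=-2.06126 |R|=1.06126 →lo
  mid=-2.02476 |R|=1.02476 →lo
  mid=-2.00651 |R|=1.00651 →lo
  mid=-1.99738 |R|=0.99738 →hi
  mid=-2.00195 |R|=1.00195 →lo
  ...
  [-2.00009,-1.99995] ⇒ x*=-2.0000
So |R|<1 on (-2.0000, 0).

(-2.0000, 0).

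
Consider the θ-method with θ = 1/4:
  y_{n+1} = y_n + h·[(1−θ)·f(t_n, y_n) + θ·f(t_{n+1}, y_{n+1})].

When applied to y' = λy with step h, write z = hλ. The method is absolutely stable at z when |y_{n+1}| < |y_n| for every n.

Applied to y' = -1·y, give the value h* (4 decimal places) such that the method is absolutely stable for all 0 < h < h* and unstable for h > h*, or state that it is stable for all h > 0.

(-4.0000,0); λ=-1 ⇒ h* = (4)/1 = 4.0000.

With y'=λy (z=hλ):
  y_{n+1} = y_n + z·[3/4·y_n + 1/4·y_{n+1}] ⇒ (1 − 1/4z)y_{n+1} = (1 + 3/4z)y_n
  ⇒ R(z) = (1 + 3/4z)/(1 − 1/4z).

Boundary: |R(x)|=1, x<0.
x=-0.75: |R|=0.3684
R=−1: 1+3/4x = −1+1/4x ⇒ -1/2x=2 ⇒ x=2/(-1/2)=-4.0000
Confirm numerically:
  x=-3.708: |R|=0.92423 <1
  x=-2.894: |R|=0.67914 <1
  x=-2.812: |R|=0.65120 <1
  x=-4.563: |R|=1.13150 >1
  x=-4.400: |R|=1.09524 >1
  x=-4.048: |R|=1.01193 >1
So |R|<1 on (-4.0000, 0).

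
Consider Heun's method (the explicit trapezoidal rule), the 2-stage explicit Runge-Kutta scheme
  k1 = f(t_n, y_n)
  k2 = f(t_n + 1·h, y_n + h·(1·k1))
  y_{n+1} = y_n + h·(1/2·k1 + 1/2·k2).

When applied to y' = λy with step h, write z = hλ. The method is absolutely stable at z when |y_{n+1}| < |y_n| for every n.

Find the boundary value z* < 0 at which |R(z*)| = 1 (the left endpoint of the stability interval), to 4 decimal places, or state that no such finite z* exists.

On y'=λy, z=hλ:
  order 2, 2-stage ⇒ R(z)=1+z+z^2/2
  (e.g. R(-1.22)=0.52420, |R|=0.52420)

Find x<0 with |R(x)|<1.
x=-1.22: |R|=0.5242
|R(-1.83)|=0.8445 |R(-1.53)|=0.6404 |R(-1.47)|=0.6104
Bisect:
  x_lo=-2.5543 |R|=1.7080  x_hi=-0.3759 |R|=0.6947
  mid=-1.46513 |R|=0.60817 →hi
  mid=-2.00973 |R|=1.00977 →lo
  mid=-1.73743 |R|=0.77190 →hi
  mid=-1.87358 |R|=0.88157 →hi
  mid=-1.94165 |R|=0.94335 →hi
  mid=-1.97569 |R|=0.97598 →hi
  mid=-1.99271 |R|=0.99273 →hi
  ...
  [-2.00002,-1.99989] ⇒ x*=-2.0000
Interval (-2.0000, 0).

z* = -2.0000.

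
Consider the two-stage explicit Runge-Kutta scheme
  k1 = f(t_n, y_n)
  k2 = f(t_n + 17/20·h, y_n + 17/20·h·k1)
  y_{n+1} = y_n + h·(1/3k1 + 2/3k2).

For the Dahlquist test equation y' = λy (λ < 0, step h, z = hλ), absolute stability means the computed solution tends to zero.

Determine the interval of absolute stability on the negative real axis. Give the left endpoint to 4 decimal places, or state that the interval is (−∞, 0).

(-1.7647, 0).

Test eqn y'=λy, z=hλ:
  k1=λy_n ⇒ h·k1=z·y_n;  k2=λ(1+17/20z)y_n ⇒ h·k2=z(1+17/20z)y_n
  y_{n+1}/y_n = 1 + 1/3z + 2/3z(1+17/20z) = 1 + z + 17/30z²
  R(z) = 1 + z + 17/30z².

Boundary: |R(x)|=1, x<0.
x=-0.43: |R|=0.6748
R=1: x+17/30x²=0 ⇒ x=−30/17=-1.7647; min R=1−1/(4·17/30)=0.5588>−1
Confirm numerically:
  x=-1.683: |R|=0.92208 <1
  x=-1.397: |R|=0.70891 <1
  x=-1.318: |R|=0.66637 <1
  x=-2.213: |R|=1.56218 >1
  x=-2.157: |R|=1.47950 >1
  x=-1.820: |R|=1.05703 >1
Stable set (-1.7647, 0).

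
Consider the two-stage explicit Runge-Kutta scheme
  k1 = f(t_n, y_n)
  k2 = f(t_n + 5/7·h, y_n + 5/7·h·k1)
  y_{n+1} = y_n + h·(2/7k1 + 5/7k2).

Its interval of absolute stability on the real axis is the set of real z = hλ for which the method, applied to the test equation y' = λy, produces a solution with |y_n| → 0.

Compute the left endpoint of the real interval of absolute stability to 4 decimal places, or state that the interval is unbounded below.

left endpoint -1.9600.

With y'=λy (z=hλ):
  k1=λy_n ⇒ h·k1=z·y_n;  k2=λ(1+5/7z)y_n ⇒ h·k2=z(1+5/7z)y_n
  y_{n+1}/y_n = 1 + 2/7z + 5/7z(1+5/7z) = 1 + z + 25/49z²
  R(z) = 1 + z + 25/49z².

Solve |R(x)|<1 on ℝ⁻.
x=-1.19: |R|=0.5325
R=1: x+25/49x²=0 ⇒ x=−49/25=-1.9600; min R=1−1/(4·25/49)=0.5100>−1
Confirm numerically:
  x=-1.255: |R|=0.54858 <1
  x=-1.215: |R|=0.53818 <1
  x=-1.053: |R|=0.51272 <1
  x=-0.973: |R|=0.51002 <1
  x=-2.282: |R|=1.37490 >1
  x=-2.045: |R|=1.08869 >1
So |R|<1 on (-1.9600, 0).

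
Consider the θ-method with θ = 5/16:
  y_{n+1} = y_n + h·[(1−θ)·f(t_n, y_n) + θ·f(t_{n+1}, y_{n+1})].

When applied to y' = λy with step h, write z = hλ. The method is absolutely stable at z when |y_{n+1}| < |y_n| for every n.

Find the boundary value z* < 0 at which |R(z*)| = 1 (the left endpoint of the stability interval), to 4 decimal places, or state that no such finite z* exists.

Set f=λy, z=hλ:
  y_{n+1} = y_n + z·[11/16·y_n + 5/16·y_{n+1}] ⇒ (1 − 5/16z)y_{n+1} = (1 + 11/16z)y_n
  Hence R(z) = (1 + 11/16z)/(1 − 5/16z).

Solve |R(x)|<1 on ℝ⁻.
x=-0.31: |R|=0.7174
R=−1: 1+11/16x = −1+5/16x ⇒ -3/8x=2 ⇒ x=2/(-3/8)=-5.3333
Confirm numerically:
  x=-4.381: |R|=0.84925 <1
  x=-3.745: |R|=0.72556 <1
  x=-3.131: |R|=0.58256 <1
  x=-2.748: |R|=0.47841 <1
  x=-5.920: |R|=1.07719 >1
  x=-5.582: |R|=1.03398 >1
Stable set (-5.3333, 0).

left endpoint -5.3333.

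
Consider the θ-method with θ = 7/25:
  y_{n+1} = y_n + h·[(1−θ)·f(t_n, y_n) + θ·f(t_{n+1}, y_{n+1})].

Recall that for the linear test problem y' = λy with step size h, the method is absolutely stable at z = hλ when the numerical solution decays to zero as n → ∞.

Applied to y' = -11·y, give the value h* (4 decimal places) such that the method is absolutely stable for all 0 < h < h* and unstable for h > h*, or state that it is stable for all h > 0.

(-4.5455,0); λ=-11 ⇒ h* = (50/11)/11 = 0.4132.

On y'=λy, z=hλ:
  y_{n+1} = y_n + z·[18/25·y_n + 7/25·y_{n+1}] ⇒ (1 − 7/25z)y_{n+1} = (1 + 18/25z)y_n
  Hence R(z) = (1 + 18/25z)/(1 − 7/25z).

Boundary: |R(x)|=1, x<0.
x=-0.76: |R|=0.3734
R=−1: 1+18/25x = −1+7/25x ⇒ -11/25x=2 ⇒ x=2/(-11/25)=-4.5455
Confirm numerically:
  x=-2.347: |R|=0.41628 <1
  x=-2.142: |R|=0.33895 <1
  x=-1.878: |R|=0.23080 <1
  x=-4.697: |R|=1.02880 >1
  x=-4.672: |R|=1.02412 >1
So |R|<1 on (-4.5455, 0).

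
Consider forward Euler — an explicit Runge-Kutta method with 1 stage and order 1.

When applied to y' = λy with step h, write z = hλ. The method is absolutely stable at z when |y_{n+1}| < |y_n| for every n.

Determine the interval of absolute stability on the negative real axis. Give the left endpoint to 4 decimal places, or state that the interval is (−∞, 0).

(-2.0000, 0).

Set f=λy, z=hλ:
  order 1, 1-stage ⇒ R(z)=1+z
  (e.g. R(-1.63)=-0.63000, |R|=0.63000)

Need |R(x)|<1, x<0.
x=-1.63: |R|=0.6300
|R(-1.69)|=0.6900 |R(-1.41)|=0.4100 |R(-0.93)|=0.0700
Bisect:
  x_lo=-2.6140 |R|=1.6140  x_hi=-0.1611 |R|=0.8389
  mid=-1.38756 |R|=0.38756 →hi
  mid=-2.00078 |R|=1.00078 →lo
  mid=-1.69417 |R|=0.69417 →hi
  mid=-1.84747 |R|=0.84747 →hi
  mid=-1.92412 |R|=0.92412 →hi
  mid=-1.96245 |R|=0.96245 →hi
  mid=-1.98161 |R|=0.98161 →hi
  ...
  [-2.00003,-1.99988] ⇒ x*=-2.0000
So |R|<1 on (-2.0000, 0).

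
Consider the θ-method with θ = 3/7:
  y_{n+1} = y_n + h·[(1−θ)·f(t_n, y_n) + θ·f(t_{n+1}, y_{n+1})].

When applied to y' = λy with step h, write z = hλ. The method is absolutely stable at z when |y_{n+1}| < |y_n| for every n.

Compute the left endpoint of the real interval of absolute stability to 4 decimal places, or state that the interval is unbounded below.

z* = -14.0000.

On y'=λy, z=hλ:
  y_{n+1} = y_n + z·[4/7·y_n + 3/7·y_{n+1}] ⇒ (1 − 3/7z)y_{n+1} = (1 + 4/7z)y_n
  ⇒ R(z) = (1 + 4/7z)/(1 − 3/7z).

Solve |R(x)|<1 on ℝ⁻.
x=-0.72: |R|=0.4498
R=−1: 1+4/7x = −1+3/7x ⇒ -1/7x=2 ⇒ x=2/(-1/7)=-14.0000
Confirm numerically:
  x=-8.193: |R|=0.81611 <1
  x=-7.346: |R|=0.77085 <1
  x=-6.166: |R|=0.69276 <1
  x=-14.328: |R|=1.00656 >1
  x=-14.209: |R|=1.00421 >1
  x=-14.048: |R|=1.00098 >1
Interval (-14.0000, 0).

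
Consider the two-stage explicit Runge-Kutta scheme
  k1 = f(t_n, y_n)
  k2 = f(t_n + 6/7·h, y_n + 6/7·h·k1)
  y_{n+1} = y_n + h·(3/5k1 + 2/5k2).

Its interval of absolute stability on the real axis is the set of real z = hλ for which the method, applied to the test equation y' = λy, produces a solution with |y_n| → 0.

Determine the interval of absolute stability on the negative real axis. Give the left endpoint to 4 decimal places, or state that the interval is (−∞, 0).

Set f=λy, z=hλ:
  k1=λy_n ⇒ h·k1=z·y_n;  k2=λ(1+6/7z)y_n ⇒ h·k2=z(1+6/7z)y_n
  y_{n+1}/y_n = 1 + 3/5z + 2/5z(1+6/7z) = 1 + z + 12/35z²
  R(z) = 1 + z + 12/35z².

Find x<0 with |R(x)|<1.
x=-1.59: |R|=0.2768
R=1: x+12/35x²=0 ⇒ x=−35/12=-2.9167; min R=1−1/(4·12/35)=0.2708>−1
Confirm numerically:
  x=-2.281: |R|=0.50287 <1
  x=-2.198: |R|=0.45841 <1
  x=-1.386: |R|=0.27263 <1
  x=-3.065: |R|=1.15588 >1
  x=-3.043: |R|=1.13181 >1
  x=-2.975: |R|=1.05950 >1
Stable set (-2.9167, 0).

(-2.9167, 0).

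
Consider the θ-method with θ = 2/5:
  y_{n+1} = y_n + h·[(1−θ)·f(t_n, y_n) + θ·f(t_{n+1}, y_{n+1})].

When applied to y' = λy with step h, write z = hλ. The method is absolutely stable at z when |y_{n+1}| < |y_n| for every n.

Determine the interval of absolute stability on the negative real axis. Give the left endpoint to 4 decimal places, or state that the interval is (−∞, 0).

(-10.0000, 0).

Test eqn y'=λy, z=hλ:
  y_{n+1} = y_n + z·[3/5·y_n + 2/5·y_{n+1}] ⇒ (1 − 2/5z)y_{n+1} = (1 + 3/5z)y_n
  Hence R(z) = (1 + 3/5z)/(1 − 2/5z).

Need |R(x)|<1, x<0.
x=-0.81: |R|=0.3882
R=−1: 1+3/5x = −1+2/5x ⇒ -1/5x=2 ⇒ x=2/(-1/5)=-10.0000
Confirm numerically:
  x=-9.748: |R|=0.98971 <1
  x=-9.307: |R|=0.97065 <1
  x=-9.104: |R|=0.96139 <1
  x=-9.025: |R|=0.95770 <1
  x=-10.472: |R|=1.01819 >1
  x=-10.265: |R|=1.01038 >1
Stable set (-10.0000, 0).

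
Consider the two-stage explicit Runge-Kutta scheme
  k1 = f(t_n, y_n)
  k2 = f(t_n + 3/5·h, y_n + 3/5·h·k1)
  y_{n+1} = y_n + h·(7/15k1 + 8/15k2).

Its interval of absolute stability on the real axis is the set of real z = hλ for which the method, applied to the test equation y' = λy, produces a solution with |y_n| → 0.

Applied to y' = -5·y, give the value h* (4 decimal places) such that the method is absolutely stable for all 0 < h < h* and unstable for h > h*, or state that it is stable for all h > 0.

(-3.1250,0); λ=-5 ⇒ h* = (25/8)/5 = 0.6250.

Test eqn y'=λy, z=hλ:
  k1=λy_n ⇒ h·k1=z·y_n;  k2=λ(1+3/5z)y_n ⇒ h·k2=z(1+3/5z)y_n
  y_{n+1}/y_n = 1 + 7/15z + 8/15z(1+3/5z) = 1 + z + 8/25z²
  so R(z) = 1 + z + 8/25z².

Boundary: |R(x)|=1, x<0.
x=-0.52: |R|=0.5665
R=1: x+8/25x²=0 ⇒ x=−25/8=-3.1250; min R=1−1/(4·8/25)=0.2188>−1
Confirm numerically:
  x=-2.977: |R|=0.85901 <1
  x=-2.768: |R|=0.68378 <1
  x=-2.561: |R|=0.53779 <1
  x=-2.183: |R|=0.34196 <1
  x=-3.648: |R|=1.61053 >1
  x=-3.322: |R|=1.20942 >1
Interval (-3.1250, 0).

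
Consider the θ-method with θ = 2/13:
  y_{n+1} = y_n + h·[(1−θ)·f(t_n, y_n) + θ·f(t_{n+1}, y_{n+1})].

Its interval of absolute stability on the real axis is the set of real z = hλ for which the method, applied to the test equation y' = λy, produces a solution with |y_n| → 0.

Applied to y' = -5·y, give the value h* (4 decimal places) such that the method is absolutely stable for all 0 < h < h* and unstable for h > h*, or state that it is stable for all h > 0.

On y'=λy, z=hλ:
  y_{n+1} = y_n + z·[11/13·y_n + 2/13·y_{n+1}] ⇒ (1 − 2/13z)y_{n+1} = (1 + 11/13z)y_n
  Hence R(z) = (1 + 11/13z)/(1 − 2/13z).

Need |R(x)|<1, x<0.
x=-0.44: |R|=0.5879
R=−1: 1+11/13x = −1+2/13x ⇒ -9/13x=2 ⇒ x=2/(-9/13)=-2.8889
Confirm numerically:
  x=-2.102: |R|=0.58835 <1
  x=-2.013: |R|=0.53700 <1
  x=-1.509: |R|=0.22468 <1
  x=-1.283: |R|=0.07150 <1
  x=-3.483: |R|=1.26781 >1
  x=-2.981: |R|=1.04372 >1
So |R|<1 on (-2.8889, 0).

(-2.8889,0); λ=-5 ⇒ h* = (26/9)/5 = 0.5778.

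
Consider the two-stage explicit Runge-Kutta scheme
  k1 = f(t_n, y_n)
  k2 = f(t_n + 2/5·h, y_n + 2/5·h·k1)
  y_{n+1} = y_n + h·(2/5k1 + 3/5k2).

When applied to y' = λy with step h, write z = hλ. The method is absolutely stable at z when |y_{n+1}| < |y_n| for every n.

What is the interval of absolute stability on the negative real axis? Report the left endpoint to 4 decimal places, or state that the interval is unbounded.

Set f=λy, z=hλ:
  k1=λy_n ⇒ h·k1=z·y_n;  k2=λ(1+2/5z)y_n ⇒ h·k2=z(1+2/5z)y_n
  y_{n+1}/y_n = 1 + 2/5z + 3/5z(1+2/5z) = 1 + z + 6/25z²
  ⇒ R(z) = 1 + z + 6/25z².

Boundary: |R(x)|=1, x<0.
x=-1.14: |R|=0.1719
R=1: x+6/25x²=0 ⇒ x=−25/6=-4.1667; min R=1−1/(4·6/25)=-0.0417>−1
Confirm numerically:
  x=-3.168: |R|=0.24069 <1
  x=-3.098: |R|=0.20542 <1
  x=-1.729: |R|=0.01153 <1
  x=-4.698: |R|=1.59909 >1
  x=-4.288: |R|=1.12487 >1
So |R|<1 on (-4.1667, 0).

z∈(-4.1667,0).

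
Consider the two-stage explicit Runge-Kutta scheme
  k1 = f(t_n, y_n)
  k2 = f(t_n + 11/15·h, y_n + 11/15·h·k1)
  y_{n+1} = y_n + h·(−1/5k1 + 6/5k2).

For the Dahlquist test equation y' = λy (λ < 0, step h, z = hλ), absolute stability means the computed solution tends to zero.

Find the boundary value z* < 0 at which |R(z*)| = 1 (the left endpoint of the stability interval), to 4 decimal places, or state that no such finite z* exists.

With y'=λy (z=hλ):
  k1=λy_n ⇒ h·k1=z·y_n;  k2=λ(1+11/15z)y_n ⇒ h·k2=z(1+11/15z)y_n
  y_{n+1}/y_n = 1 − 1/5z + 6/5z(1+11/15z) = 1 + z + 22/25z²
  Hence R(z) = 1 + z + 22/25z².

Solve |R(x)|<1 on ℝ⁻.
x=-1.28: |R|=1.1618
R=1: x+22/25x²=0 ⇒ x=−25/22=-1.1364; min R=1−1/(4·22/25)=0.7159>−1
Confirm numerically:
  x=-0.967: |R|=0.85588 <1
  x=-0.713: |R|=0.73436 <1
  x=-0.564: |R|=0.71592 <1
  x=-1.600: |R|=1.65280 >1
  x=-1.312: |R|=1.20278 >1
So |R|<1 on (-1.1364, 0).

left endpoint -1.1364.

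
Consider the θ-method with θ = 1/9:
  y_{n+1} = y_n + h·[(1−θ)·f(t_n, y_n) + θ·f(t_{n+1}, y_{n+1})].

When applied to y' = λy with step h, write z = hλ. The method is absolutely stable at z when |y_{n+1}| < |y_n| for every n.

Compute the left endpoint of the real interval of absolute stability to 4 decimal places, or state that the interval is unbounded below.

With y'=λy (z=hλ):
  y_{n+1} = y_n + z·[8/9·y_n + 1/9·y_{n+1}] ⇒ (1 − 1/9z)y_{n+1} = (1 + 8/9z)y_n
  ⇒ R(z) = (1 + 8/9z)/(1 − 1/9z).

Find x<0 with |R(x)|<1.
x=-1.38: |R|=0.1965
R=−1: 1+8/9x = −1+1/9x ⇒ -7/9x=2 ⇒ x=2/(-7/9)=-2.5714
Confirm numerically:
  x=-2.479: |R|=0.94364 <1
  x=-1.177: |R|=0.04088 <1
  x=-1.165: |R|=0.03148 <1
  x=-3.040: |R|=1.27243 >1
  x=-2.969: |R|=1.23252 >1
So |R|<1 on (-2.5714, 0).

z* = -2.5714.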